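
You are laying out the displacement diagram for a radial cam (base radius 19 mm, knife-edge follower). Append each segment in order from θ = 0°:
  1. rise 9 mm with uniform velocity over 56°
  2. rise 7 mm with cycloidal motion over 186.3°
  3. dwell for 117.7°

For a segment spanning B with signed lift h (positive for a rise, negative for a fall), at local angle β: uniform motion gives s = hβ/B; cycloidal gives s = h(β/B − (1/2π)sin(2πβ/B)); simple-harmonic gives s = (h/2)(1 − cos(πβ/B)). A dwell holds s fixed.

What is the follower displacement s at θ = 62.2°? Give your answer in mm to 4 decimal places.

seg 1 [0°–56°] uniform, h=9: full span → s += 9 → s = 9.0000
seg 2 [56°–242.3°] cycloidal, h=7: θ=62.2° here. β=6.2, B=186.3. 7·(0.0333 − sin(2π·0.0333)/(2π)) = 0.0017 → s = 9.0017

9.0017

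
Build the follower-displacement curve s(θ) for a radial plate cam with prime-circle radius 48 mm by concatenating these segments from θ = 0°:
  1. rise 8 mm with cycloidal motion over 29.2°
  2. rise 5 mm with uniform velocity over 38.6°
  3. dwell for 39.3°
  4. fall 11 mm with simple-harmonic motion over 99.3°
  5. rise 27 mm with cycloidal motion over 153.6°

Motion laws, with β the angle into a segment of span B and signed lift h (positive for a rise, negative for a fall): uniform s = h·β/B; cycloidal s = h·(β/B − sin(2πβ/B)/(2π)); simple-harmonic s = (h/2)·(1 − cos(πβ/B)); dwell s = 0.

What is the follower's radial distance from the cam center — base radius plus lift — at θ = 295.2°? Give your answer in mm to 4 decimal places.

seg 1 [0°–29.2°] cycloidal, h=8: full span → s += 8 → s = 8.0000
seg 2 [29.2°–67.8°] uniform, h=5: full span → s += 5 → s = 13.0000
seg 3 [67.8°–107.1°] dwell: s stays 13.0000
seg 4 [107.1°–206.4°] simple-harmonic, h=-11: full span → s += -11 → s = 2.0000
seg 5 [206.4°–360°] cycloidal, h=27: θ=295.2° here. β=88.8, B=153.6. 27·(0.5781 − sin(2π·0.5781)/(2π)) = 17.6351 → s = 19.6351
radial distance = base radius + s = 48 + 19.6351 = 67.6351

67.6351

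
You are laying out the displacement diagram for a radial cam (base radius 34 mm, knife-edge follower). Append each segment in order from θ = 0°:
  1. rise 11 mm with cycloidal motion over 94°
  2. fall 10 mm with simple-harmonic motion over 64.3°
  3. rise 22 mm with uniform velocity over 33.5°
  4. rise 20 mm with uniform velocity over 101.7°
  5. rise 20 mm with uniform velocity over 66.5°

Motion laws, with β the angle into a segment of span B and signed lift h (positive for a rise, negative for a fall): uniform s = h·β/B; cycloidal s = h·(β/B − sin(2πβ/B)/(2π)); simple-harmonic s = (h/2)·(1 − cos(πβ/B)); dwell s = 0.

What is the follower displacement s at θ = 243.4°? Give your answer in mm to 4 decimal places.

seg 1 [0°–94°] cycloidal, h=11: full span → s += 11 → s = 11.0000
seg 2 [94°–158.3°] simple-harmonic, h=-10: full span → s += -10 → s = 1.0000
seg 3 [158.3°–191.8°] uniform, h=22: full span → s += 22 → s = 23.0000
seg 4 [191.8°–293.5°] uniform, h=20: θ=243.4° here. β=51.6, B=101.7. 20·51.6/101.7 = 10.1475 → s = 33.1475

33.1475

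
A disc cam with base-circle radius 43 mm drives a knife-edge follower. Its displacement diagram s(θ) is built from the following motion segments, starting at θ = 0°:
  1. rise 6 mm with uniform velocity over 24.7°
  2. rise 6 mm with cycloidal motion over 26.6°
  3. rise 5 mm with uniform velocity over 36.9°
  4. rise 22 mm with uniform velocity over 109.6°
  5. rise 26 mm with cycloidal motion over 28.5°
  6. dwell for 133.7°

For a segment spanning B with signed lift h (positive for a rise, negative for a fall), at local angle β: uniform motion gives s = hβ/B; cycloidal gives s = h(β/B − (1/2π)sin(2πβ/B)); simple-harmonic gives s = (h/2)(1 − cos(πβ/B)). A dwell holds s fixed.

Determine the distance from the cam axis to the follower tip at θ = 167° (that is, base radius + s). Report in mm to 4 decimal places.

seg 1 [0°–24.7°] uniform, h=6: full span → s += 6 → s = 6.0000
seg 2 [24.7°–51.3°] cycloidal, h=6: full span → s += 6 → s = 12.0000
seg 3 [51.3°–88.2°] uniform, h=5: full span → s += 5 → s = 17.0000
seg 4 [88.2°–197.8°] uniform, h=22: θ=167° here. β=78.8, B=109.6. 22·78.8/109.6 = 15.8175 → s = 32.8175
radial distance = base radius + s = 43 + 32.8175 = 75.8175

75.8175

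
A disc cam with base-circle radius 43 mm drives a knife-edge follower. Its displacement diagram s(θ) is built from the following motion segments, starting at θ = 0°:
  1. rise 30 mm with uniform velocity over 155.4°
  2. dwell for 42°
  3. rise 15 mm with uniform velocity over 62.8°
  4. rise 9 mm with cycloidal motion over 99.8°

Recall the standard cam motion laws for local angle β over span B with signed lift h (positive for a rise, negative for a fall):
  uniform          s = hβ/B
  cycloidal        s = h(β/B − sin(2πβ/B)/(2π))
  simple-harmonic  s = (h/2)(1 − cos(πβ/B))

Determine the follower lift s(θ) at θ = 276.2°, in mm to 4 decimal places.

seg 1 [0°–155.4°] uniform, h=30: full span → s += 30 → s = 30.0000
seg 2 [155.4°–197.4°] dwell: s stays 30.0000
seg 3 [197.4°–260.2°] uniform, h=15: full span → s += 15 → s = 45.0000
seg 4 [260.2°–360°] cycloidal, h=9: θ=276.2° here. β=16, B=99.8. 9·(0.1603 − sin(2π·0.1603)/(2π)) = 0.2319 → s = 45.2319

45.2319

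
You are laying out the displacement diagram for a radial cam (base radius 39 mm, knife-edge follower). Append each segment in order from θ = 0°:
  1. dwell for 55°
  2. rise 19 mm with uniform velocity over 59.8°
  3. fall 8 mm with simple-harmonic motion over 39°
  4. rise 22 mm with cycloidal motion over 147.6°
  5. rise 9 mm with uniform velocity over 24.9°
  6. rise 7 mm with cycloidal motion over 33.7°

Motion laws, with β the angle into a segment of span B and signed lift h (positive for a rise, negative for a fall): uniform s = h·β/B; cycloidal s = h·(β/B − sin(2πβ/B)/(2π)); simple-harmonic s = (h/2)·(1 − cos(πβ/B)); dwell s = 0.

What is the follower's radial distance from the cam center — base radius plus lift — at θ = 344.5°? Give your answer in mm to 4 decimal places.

seg 1 [0°–55°] dwell: s stays 0.0000
seg 2 [55°–114.8°] uniform, h=19: full span → s += 19 → s = 19.0000
seg 3 [114.8°–153.8°] simple-harmonic, h=-8: full span → s += -8 → s = 11.0000
seg 4 [153.8°–301.4°] cycloidal, h=22: full span → s += 22 → s = 33.0000
seg 5 [301.4°–326.3°] uniform, h=9: full span → s += 9 → s = 42.0000
seg 6 [326.3°–360°] cycloidal, h=7: θ=344.5° here. β=18.2, B=33.7. 7·(0.5401 − sin(2π·0.5401)/(2π)) = 4.0579 → s = 46.0579
radial distance = base radius + s = 39 + 46.0579 = 85.0579

85.0579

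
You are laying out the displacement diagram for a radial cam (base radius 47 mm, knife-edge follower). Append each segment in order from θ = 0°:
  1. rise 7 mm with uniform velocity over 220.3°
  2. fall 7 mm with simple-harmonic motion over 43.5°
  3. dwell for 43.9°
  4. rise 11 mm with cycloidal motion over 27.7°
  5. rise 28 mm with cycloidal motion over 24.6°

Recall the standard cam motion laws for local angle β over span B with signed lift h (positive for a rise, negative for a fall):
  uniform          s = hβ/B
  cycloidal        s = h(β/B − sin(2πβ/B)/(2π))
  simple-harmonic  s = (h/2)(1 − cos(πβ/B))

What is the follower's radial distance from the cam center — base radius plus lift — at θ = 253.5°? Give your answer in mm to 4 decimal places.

seg 1 [0°–220.3°] uniform, h=7: full span → s += 7 → s = 7.0000
seg 2 [220.3°–263.8°] simple-harmonic, h=-7: θ=253.5° here. β=33.2, B=43.5. -7/2·(1 − cos(π·0.7632)) = -6.0755 → s = 0.9245
radial distance = base radius + s = 47 + 0.9245 = 47.9245

47.9245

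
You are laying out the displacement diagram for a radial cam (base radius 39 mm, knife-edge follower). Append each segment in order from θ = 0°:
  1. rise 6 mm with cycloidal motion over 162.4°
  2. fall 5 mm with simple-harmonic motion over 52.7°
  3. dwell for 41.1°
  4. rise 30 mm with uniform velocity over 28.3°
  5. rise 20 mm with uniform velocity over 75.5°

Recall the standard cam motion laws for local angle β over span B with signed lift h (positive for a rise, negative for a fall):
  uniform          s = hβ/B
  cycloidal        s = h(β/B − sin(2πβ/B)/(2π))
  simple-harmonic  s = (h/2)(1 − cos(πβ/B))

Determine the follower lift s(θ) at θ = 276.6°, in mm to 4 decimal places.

seg 1 [0°–162.4°] cycloidal, h=6: full span → s += 6 → s = 6.0000
seg 2 [162.4°–215.1°] simple-harmonic, h=-5: full span → s += -5 → s = 1.0000
seg 3 [215.1°–256.2°] dwell: s stays 1.0000
seg 4 [256.2°–284.5°] uniform, h=30: θ=276.6° here. β=20.4, B=28.3. 30·20.4/28.3 = 21.6254 → s = 22.6254

22.6254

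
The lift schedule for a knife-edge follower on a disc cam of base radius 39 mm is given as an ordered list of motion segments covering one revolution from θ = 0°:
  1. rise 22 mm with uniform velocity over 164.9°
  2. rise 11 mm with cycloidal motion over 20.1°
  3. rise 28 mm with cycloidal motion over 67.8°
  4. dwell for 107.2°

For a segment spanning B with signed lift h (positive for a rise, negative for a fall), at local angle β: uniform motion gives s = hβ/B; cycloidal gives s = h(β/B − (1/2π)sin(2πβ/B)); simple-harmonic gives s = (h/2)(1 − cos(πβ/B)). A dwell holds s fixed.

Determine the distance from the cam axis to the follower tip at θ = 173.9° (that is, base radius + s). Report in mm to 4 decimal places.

seg 1 [0°–164.9°] uniform, h=22: full span → s += 22 → s = 22.0000
seg 2 [164.9°–185°] cycloidal, h=11: θ=173.9° here. β=9, B=20.1. 11·(0.4478 − sin(2π·0.4478)/(2π)) = 4.3610 → s = 26.3610
radial distance = base radius + s = 39 + 26.3610 = 65.3610

65.3610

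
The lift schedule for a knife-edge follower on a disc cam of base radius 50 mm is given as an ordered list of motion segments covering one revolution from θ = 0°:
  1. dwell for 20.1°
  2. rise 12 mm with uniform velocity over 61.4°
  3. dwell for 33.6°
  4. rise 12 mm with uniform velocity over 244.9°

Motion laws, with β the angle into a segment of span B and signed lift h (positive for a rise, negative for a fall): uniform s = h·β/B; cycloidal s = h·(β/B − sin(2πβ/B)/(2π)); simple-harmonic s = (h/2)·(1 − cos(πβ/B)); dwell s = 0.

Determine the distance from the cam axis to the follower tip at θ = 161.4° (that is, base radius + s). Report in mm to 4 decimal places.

seg 1 [0°–20.1°] dwell: s stays 0.0000
seg 2 [20.1°–81.5°] uniform, h=12: full span → s += 12 → s = 12.0000
seg 3 [81.5°–115.1°] dwell: s stays 12.0000
seg 4 [115.1°–360°] uniform, h=12: θ=161.4° here. β=46.3, B=244.9. 12·46.3/244.9 = 2.2687 → s = 14.2687
radial distance = base radius + s = 50 + 14.2687 = 64.2687

64.2687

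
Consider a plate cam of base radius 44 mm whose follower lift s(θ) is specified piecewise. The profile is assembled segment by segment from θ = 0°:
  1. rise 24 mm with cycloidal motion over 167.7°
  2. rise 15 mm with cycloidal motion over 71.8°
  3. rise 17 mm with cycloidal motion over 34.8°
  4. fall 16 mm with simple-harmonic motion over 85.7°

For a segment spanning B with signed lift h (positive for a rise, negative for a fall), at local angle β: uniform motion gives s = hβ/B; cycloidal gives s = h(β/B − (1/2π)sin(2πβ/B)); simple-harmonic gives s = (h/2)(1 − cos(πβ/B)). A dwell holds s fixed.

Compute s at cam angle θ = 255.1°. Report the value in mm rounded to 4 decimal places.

seg 1 [0°–167.7°] cycloidal, h=24: full span → s += 24 → s = 24.0000
seg 2 [167.7°–239.5°] cycloidal, h=15: full span → s += 15 → s = 39.0000
seg 3 [239.5°–274.3°] cycloidal, h=17: θ=255.1° here. β=15.6, B=34.8. 17·(0.4483 − sin(2π·0.4483)/(2π)) = 6.7568 → s = 45.7568

45.7568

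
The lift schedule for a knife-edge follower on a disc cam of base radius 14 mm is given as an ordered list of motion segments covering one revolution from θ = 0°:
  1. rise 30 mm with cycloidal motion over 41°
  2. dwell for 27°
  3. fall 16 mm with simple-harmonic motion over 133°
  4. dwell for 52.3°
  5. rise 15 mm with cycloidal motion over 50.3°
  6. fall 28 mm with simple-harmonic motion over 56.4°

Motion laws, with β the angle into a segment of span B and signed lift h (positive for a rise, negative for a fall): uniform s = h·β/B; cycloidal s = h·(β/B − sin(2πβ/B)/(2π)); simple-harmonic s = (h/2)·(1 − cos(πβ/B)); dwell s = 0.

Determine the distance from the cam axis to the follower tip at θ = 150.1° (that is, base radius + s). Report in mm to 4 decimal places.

seg 1 [0°–41°] cycloidal, h=30: full span → s += 30 → s = 30.0000
seg 2 [41°–68°] dwell: s stays 30.0000
seg 3 [68°–201°] simple-harmonic, h=-16: θ=150.1° here. β=82.1, B=133. -16/2·(1 − cos(π·0.6173)) = -10.8816 → s = 19.1184
radial distance = base radius + s = 14 + 19.1184 = 33.1184

33.1184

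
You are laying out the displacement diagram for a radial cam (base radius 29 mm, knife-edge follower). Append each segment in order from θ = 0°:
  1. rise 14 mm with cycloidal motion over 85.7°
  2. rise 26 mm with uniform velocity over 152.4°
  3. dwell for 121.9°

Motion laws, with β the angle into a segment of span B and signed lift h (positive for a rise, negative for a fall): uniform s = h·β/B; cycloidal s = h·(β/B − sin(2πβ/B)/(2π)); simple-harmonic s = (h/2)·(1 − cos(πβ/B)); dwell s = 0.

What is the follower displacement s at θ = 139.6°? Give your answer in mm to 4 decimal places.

seg 1 [0°–85.7°] cycloidal, h=14: full span → s += 14 → s = 14.0000
seg 2 [85.7°–238.1°] uniform, h=26: θ=139.6° here. β=53.9, B=152.4. 26·53.9/152.4 = 9.1955 → s = 23.1955

23.1955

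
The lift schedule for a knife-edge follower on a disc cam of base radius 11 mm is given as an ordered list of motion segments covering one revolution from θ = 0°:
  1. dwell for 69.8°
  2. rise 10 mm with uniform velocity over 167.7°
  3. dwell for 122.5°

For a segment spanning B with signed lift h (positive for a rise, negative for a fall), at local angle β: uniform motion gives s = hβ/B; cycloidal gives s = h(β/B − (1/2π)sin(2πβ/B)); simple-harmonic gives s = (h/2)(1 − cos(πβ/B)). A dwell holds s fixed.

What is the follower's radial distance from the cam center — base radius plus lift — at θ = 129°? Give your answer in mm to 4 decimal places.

seg 1 [0°–69.8°] dwell: s stays 0.0000
seg 2 [69.8°–237.5°] uniform, h=10: θ=129° here. β=59.2, B=167.7. 10·59.2/167.7 = 3.5301 → s = 3.5301
radial distance = base radius + s = 11 + 3.5301 = 14.5301

14.5301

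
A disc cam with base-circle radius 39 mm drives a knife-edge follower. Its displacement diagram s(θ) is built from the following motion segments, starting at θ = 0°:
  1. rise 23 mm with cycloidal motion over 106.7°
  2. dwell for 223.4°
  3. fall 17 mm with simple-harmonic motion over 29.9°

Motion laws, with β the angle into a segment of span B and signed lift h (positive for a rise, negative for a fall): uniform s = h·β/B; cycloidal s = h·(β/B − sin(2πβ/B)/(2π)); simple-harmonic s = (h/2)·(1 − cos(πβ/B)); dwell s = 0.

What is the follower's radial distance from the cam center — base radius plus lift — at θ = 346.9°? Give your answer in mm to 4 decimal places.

seg 1 [0°–106.7°] cycloidal, h=23: full span → s += 23 → s = 23.0000
seg 2 [106.7°–330.1°] dwell: s stays 23.0000
seg 3 [330.1°–360°] simple-harmonic, h=-17: θ=346.9° here. β=16.8, B=29.9. -17/2·(1 − cos(π·0.5619)) = -10.1418 → s = 12.8582
radial distance = base radius + s = 39 + 12.8582 = 51.8582

51.8582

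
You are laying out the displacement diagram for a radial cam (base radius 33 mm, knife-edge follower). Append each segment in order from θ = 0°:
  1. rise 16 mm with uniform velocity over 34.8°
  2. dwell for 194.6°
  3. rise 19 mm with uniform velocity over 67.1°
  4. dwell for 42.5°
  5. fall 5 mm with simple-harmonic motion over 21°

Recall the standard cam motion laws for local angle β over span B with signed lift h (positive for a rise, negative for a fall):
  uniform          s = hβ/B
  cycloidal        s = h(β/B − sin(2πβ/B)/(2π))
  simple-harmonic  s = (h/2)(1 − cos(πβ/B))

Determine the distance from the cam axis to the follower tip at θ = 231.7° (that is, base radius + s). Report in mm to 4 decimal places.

seg 1 [0°–34.8°] uniform, h=16: full span → s += 16 → s = 16.0000
seg 2 [34.8°–229.4°] dwell: s stays 16.0000
seg 3 [229.4°–296.5°] uniform, h=19: θ=231.7° here. β=2.3, B=67.1. 19·2.3/67.1 = 0.6513 → s = 16.6513
radial distance = base radius + s = 33 + 16.6513 = 49.6513

49.6513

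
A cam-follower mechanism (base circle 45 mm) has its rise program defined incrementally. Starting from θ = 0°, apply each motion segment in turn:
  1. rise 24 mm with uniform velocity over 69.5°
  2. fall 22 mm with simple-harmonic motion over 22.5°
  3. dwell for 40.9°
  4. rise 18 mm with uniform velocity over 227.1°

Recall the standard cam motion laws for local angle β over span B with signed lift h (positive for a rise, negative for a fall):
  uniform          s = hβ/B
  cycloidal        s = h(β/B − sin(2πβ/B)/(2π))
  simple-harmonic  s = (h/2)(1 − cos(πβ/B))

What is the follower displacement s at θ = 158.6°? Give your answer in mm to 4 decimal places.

seg 1 [0°–69.5°] uniform, h=24: full span → s += 24 → s = 24.0000
seg 2 [69.5°–92°] simple-harmonic, h=-22: full span → s += -22 → s = 2.0000
seg 3 [92°–132.9°] dwell: s stays 2.0000
seg 4 [132.9°–360°] uniform, h=18: θ=158.6° here. β=25.7, B=227.1. 18·25.7/227.1 = 2.0370 → s = 4.0370

4.0370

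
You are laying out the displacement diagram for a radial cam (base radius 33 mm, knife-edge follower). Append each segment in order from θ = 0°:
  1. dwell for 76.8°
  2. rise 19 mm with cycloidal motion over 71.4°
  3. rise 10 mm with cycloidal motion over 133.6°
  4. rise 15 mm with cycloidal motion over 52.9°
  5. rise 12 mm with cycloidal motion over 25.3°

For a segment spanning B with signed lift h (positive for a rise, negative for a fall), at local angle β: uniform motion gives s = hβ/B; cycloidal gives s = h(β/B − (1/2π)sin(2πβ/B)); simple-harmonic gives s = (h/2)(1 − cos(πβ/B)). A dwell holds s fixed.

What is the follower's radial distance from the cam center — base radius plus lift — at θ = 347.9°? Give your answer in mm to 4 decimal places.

seg 1 [0°–76.8°] dwell: s stays 0.0000
seg 2 [76.8°–148.2°] cycloidal, h=19: full span → s += 19 → s = 19.0000
seg 3 [148.2°–281.8°] cycloidal, h=10: full span → s += 10 → s = 29.0000
seg 4 [281.8°–334.7°] cycloidal, h=15: full span → s += 15 → s = 44.0000
seg 5 [334.7°–360°] cycloidal, h=12: θ=347.9° here. β=13.2, B=25.3. 12·(0.5217 − sin(2π·0.5217)/(2π)) = 6.5209 → s = 50.5209
radial distance = base radius + s = 33 + 50.5209 = 83.5209

83.5209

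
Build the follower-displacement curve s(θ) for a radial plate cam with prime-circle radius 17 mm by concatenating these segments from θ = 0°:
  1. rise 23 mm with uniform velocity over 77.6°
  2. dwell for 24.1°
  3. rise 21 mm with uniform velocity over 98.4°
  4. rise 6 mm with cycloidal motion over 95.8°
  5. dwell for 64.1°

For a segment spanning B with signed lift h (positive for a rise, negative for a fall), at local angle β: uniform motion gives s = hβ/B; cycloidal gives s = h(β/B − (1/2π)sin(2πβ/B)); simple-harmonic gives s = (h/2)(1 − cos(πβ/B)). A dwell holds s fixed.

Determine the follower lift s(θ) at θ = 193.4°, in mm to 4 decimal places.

seg 1 [0°–77.6°] uniform, h=23: full span → s += 23 → s = 23.0000
seg 2 [77.6°–101.7°] dwell: s stays 23.0000
seg 3 [101.7°–200.1°] uniform, h=21: θ=193.4° here. β=91.7, B=98.4. 21·91.7/98.4 = 19.5701 → s = 42.5701

42.5701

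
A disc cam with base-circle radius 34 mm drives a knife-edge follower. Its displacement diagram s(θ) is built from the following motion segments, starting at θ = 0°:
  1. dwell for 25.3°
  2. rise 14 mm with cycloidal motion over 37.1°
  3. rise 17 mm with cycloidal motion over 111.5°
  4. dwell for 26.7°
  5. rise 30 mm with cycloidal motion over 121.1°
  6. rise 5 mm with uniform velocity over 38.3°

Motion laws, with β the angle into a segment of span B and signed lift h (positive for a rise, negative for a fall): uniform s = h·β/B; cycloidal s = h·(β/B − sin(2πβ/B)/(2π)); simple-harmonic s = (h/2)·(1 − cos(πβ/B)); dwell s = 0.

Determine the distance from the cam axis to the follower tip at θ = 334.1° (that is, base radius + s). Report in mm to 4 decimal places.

seg 1 [0°–25.3°] dwell: s stays 0.0000
seg 2 [25.3°–62.4°] cycloidal, h=14: full span → s += 14 → s = 14.0000
seg 3 [62.4°–173.9°] cycloidal, h=17: full span → s += 17 → s = 31.0000
seg 4 [173.9°–200.6°] dwell: s stays 31.0000
seg 5 [200.6°–321.7°] cycloidal, h=30: full span → s += 30 → s = 61.0000
seg 6 [321.7°–360°] uniform, h=5: θ=334.1° here. β=12.4, B=38.3. 5·12.4/38.3 = 1.6188 → s = 62.6188
radial distance = base radius + s = 34 + 62.6188 = 96.6188

96.6188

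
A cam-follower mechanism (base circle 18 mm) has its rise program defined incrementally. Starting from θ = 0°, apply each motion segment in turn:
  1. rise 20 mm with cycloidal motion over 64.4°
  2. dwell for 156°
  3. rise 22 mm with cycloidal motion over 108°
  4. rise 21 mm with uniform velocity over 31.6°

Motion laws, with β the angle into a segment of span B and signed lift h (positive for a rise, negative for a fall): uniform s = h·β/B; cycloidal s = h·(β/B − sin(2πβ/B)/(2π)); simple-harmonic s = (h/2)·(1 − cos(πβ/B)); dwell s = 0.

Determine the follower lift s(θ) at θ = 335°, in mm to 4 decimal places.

seg 1 [0°–64.4°] cycloidal, h=20: full span → s += 20 → s = 20.0000
seg 2 [64.4°–220.4°] dwell: s stays 20.0000
seg 3 [220.4°–328.4°] cycloidal, h=22: full span → s += 22 → s = 42.0000
seg 4 [328.4°–360°] uniform, h=21: θ=335° here. β=6.6, B=31.6. 21·6.6/31.6 = 4.3861 → s = 46.3861

46.3861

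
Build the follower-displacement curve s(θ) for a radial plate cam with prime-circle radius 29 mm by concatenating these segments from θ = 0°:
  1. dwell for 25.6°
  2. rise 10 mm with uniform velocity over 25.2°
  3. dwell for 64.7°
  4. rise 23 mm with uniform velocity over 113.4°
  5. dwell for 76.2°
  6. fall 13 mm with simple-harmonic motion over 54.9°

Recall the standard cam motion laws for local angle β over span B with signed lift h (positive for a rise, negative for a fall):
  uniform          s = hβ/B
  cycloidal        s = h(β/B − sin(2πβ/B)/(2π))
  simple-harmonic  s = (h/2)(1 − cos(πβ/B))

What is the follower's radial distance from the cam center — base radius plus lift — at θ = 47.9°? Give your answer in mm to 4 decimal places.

seg 1 [0°–25.6°] dwell: s stays 0.0000
seg 2 [25.6°–50.8°] uniform, h=10: θ=47.9° here. β=22.3, B=25.2. 10·22.3/25.2 = 8.8492 → s = 8.8492
radial distance = base radius + s = 29 + 8.8492 = 37.8492

37.8492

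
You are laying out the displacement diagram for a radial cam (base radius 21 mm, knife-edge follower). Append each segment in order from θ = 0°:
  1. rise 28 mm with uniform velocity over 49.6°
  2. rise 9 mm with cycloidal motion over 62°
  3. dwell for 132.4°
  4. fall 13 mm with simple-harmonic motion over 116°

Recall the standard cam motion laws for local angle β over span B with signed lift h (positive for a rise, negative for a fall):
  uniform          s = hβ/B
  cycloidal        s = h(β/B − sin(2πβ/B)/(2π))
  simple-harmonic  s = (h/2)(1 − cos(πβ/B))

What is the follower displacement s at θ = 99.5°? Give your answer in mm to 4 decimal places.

seg 1 [0°–49.6°] uniform, h=28: full span → s += 28 → s = 28.0000
seg 2 [49.6°–111.6°] cycloidal, h=9: θ=99.5° here. β=49.9, B=62. 9·(0.8048 − sin(2π·0.8048)/(2π)) = 8.5918 → s = 36.5918

36.5918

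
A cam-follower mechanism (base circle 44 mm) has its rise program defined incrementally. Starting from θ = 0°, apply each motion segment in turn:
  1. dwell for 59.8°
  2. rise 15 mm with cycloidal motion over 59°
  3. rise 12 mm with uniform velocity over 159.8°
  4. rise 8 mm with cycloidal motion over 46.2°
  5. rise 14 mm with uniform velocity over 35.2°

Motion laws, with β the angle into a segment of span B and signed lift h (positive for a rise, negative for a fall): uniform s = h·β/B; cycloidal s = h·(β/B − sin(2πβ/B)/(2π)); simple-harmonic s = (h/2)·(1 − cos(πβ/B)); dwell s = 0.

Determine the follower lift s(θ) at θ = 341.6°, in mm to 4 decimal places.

seg 1 [0°–59.8°] dwell: s stays 0.0000
seg 2 [59.8°–118.8°] cycloidal, h=15: full span → s += 15 → s = 15.0000
seg 3 [118.8°–278.6°] uniform, h=12: full span → s += 12 → s = 27.0000
seg 4 [278.6°–324.8°] cycloidal, h=8: full span → s += 8 → s = 35.0000
seg 5 [324.8°–360°] uniform, h=14: θ=341.6° here. β=16.8, B=35.2. 14·16.8/35.2 = 6.6818 → s = 41.6818

41.6818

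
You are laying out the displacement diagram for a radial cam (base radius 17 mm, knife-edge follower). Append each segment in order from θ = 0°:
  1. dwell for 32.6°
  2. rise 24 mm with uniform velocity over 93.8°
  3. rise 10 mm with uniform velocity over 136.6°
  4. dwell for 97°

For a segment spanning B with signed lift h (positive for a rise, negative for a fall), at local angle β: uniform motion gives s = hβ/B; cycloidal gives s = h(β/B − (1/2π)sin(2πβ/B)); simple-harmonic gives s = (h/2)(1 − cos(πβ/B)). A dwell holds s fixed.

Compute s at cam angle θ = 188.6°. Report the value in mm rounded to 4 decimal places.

seg 1 [0°–32.6°] dwell: s stays 0.0000
seg 2 [32.6°–126.4°] uniform, h=24: full span → s += 24 → s = 24.0000
seg 3 [126.4°–263°] uniform, h=10: θ=188.6° here. β=62.2, B=136.6. 10·62.2/136.6 = 4.5534 → s = 28.5534

28.5534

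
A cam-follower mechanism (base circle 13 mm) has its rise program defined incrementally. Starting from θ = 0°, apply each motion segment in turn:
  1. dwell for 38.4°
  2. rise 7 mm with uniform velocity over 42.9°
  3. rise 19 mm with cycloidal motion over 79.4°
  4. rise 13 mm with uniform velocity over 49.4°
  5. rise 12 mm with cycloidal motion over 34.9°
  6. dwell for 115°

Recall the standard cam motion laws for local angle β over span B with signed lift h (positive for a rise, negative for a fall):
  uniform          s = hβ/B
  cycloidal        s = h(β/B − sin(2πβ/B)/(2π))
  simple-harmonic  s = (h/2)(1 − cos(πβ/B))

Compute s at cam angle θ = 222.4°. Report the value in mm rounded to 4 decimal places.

seg 1 [0°–38.4°] dwell: s stays 0.0000
seg 2 [38.4°–81.3°] uniform, h=7: full span → s += 7 → s = 7.0000
seg 3 [81.3°–160.7°] cycloidal, h=19: full span → s += 19 → s = 26.0000
seg 4 [160.7°–210.1°] uniform, h=13: full span → s += 13 → s = 39.0000
seg 5 [210.1°–245°] cycloidal, h=12: θ=222.4° here. β=12.3, B=34.9. 12·(0.3524 − sin(2π·0.3524)/(2π)) = 2.7015 → s = 41.7015

41.7015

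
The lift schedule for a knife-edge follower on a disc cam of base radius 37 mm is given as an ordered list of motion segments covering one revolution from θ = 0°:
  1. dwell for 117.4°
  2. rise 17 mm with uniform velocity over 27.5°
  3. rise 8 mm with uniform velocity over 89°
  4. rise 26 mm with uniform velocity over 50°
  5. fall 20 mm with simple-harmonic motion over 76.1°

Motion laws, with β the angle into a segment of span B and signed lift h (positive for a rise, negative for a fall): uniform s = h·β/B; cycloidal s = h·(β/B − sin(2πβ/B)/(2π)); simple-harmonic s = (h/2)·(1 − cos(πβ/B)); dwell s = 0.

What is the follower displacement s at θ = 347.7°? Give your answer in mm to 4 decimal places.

seg 1 [0°–117.4°] dwell: s stays 0.0000
seg 2 [117.4°–144.9°] uniform, h=17: full span → s += 17 → s = 17.0000
seg 3 [144.9°–233.9°] uniform, h=8: full span → s += 8 → s = 25.0000
seg 4 [233.9°–283.9°] uniform, h=26: full span → s += 26 → s = 51.0000
seg 5 [283.9°–360°] simple-harmonic, h=-20: θ=347.7° here. β=63.8, B=76.1. -20/2·(1 − cos(π·0.8384)) = -18.7383 → s = 32.2617

32.2617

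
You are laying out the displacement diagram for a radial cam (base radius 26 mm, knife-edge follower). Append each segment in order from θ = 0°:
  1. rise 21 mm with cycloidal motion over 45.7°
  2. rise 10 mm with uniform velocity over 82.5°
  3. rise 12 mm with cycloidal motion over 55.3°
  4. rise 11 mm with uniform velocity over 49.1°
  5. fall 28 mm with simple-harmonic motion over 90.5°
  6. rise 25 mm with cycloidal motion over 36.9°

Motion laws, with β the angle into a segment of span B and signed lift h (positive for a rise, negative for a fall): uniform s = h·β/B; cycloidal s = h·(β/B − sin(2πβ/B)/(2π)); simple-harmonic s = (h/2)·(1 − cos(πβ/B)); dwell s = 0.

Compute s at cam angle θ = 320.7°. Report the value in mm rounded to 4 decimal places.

seg 1 [0°–45.7°] cycloidal, h=21: full span → s += 21 → s = 21.0000
seg 2 [45.7°–128.2°] uniform, h=10: full span → s += 10 → s = 31.0000
seg 3 [128.2°–183.5°] cycloidal, h=12: full span → s += 12 → s = 43.0000
seg 4 [183.5°–232.6°] uniform, h=11: full span → s += 11 → s = 54.0000
seg 5 [232.6°–323.1°] simple-harmonic, h=-28: θ=320.7° here. β=88.1, B=90.5. -28/2·(1 − cos(π·0.9735)) = -27.9514 → s = 26.0486

26.0486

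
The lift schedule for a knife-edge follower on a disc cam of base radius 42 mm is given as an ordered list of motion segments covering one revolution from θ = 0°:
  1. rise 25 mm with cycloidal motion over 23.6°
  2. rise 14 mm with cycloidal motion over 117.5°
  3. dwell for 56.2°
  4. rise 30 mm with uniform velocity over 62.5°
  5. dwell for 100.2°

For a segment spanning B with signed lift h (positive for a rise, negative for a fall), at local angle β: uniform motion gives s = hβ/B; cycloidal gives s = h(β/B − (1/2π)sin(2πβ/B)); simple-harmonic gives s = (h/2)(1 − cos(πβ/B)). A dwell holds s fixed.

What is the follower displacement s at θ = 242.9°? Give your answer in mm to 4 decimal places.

seg 1 [0°–23.6°] cycloidal, h=25: full span → s += 25 → s = 25.0000
seg 2 [23.6°–141.1°] cycloidal, h=14: full span → s += 14 → s = 39.0000
seg 3 [141.1°–197.3°] dwell: s stays 39.0000
seg 4 [197.3°–259.8°] uniform, h=30: θ=242.9° here. β=45.6, B=62.5. 30·45.6/62.5 = 21.8880 → s = 60.8880

60.8880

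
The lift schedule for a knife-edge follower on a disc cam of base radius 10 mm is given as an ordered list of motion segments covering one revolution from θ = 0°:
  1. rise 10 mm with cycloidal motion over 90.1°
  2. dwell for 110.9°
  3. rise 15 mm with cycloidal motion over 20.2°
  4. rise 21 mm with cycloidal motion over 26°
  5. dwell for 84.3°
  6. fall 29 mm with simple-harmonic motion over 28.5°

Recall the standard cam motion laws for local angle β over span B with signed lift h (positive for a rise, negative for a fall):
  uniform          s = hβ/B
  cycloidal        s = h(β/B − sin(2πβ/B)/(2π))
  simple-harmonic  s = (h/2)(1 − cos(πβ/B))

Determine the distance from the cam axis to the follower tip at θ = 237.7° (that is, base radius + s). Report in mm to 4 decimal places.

seg 1 [0°–90.1°] cycloidal, h=10: full span → s += 10 → s = 10.0000
seg 2 [90.1°–201°] dwell: s stays 10.0000
seg 3 [201°–221.2°] cycloidal, h=15: full span → s += 15 → s = 25.0000
seg 4 [221.2°–247.2°] cycloidal, h=21: θ=237.7° here. β=16.5, B=26. 21·(0.6346 − sin(2π·0.6346)/(2π)) = 15.8286 → s = 40.8286
radial distance = base radius + s = 10 + 40.8286 = 50.8286

50.8286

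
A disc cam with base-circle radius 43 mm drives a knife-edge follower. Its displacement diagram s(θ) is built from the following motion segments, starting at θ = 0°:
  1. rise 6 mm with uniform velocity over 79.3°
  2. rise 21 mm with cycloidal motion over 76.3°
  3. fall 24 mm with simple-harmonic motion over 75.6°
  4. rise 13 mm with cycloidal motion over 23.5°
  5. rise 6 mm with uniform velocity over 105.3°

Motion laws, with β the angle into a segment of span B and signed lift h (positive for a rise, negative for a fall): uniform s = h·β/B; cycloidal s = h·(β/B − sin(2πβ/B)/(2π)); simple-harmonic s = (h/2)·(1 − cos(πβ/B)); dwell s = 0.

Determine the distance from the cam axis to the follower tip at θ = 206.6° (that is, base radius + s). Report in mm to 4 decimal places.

seg 1 [0°–79.3°] uniform, h=6: full span → s += 6 → s = 6.0000
seg 2 [79.3°–155.6°] cycloidal, h=21: full span → s += 21 → s = 27.0000
seg 3 [155.6°–231.2°] simple-harmonic, h=-24: θ=206.6° here. β=51, B=75.6. -24/2·(1 − cos(π·0.6746)) = -18.2572 → s = 8.7428
radial distance = base radius + s = 43 + 8.7428 = 51.7428

51.7428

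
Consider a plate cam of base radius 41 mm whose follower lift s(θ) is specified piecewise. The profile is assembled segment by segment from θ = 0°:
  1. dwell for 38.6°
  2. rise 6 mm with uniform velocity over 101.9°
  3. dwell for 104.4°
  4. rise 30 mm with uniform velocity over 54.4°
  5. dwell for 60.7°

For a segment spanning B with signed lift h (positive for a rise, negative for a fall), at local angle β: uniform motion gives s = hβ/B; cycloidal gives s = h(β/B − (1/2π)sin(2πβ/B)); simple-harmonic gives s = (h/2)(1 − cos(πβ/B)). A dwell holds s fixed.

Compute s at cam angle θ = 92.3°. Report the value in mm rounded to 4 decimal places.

seg 1 [0°–38.6°] dwell: s stays 0.0000
seg 2 [38.6°–140.5°] uniform, h=6: θ=92.3° here. β=53.7, B=101.9. 6·53.7/101.9 = 3.1619 → s = 3.1619

3.1619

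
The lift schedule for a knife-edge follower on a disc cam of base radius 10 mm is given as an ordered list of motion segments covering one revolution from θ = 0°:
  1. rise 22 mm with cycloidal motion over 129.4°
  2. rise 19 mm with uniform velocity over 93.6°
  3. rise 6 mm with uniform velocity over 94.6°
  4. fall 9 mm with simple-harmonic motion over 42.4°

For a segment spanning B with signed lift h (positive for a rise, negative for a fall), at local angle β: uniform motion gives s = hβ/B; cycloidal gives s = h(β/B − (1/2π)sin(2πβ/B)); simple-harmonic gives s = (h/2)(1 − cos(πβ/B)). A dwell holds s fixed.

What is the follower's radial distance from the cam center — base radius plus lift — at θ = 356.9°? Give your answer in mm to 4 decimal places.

seg 1 [0°–129.4°] cycloidal, h=22: full span → s += 22 → s = 22.0000
seg 2 [129.4°–223°] uniform, h=19: full span → s += 19 → s = 41.0000
seg 3 [223°–317.6°] uniform, h=6: full span → s += 6 → s = 47.0000
seg 4 [317.6°–360°] simple-harmonic, h=-9: θ=356.9° here. β=39.3, B=42.4. -9/2·(1 − cos(π·0.9269)) = -8.8818 → s = 38.1182
radial distance = base radius + s = 10 + 38.1182 = 48.1182

48.1182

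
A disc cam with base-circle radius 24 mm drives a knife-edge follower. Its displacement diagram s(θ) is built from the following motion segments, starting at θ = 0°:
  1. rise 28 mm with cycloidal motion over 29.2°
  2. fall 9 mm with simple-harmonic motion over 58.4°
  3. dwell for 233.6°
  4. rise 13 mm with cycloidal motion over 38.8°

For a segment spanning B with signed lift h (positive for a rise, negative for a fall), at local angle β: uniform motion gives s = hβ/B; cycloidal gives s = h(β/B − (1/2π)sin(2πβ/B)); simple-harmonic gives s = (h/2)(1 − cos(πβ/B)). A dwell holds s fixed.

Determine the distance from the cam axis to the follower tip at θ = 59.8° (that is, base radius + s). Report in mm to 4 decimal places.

seg 1 [0°–29.2°] cycloidal, h=28: full span → s += 28 → s = 28.0000
seg 2 [29.2°–87.6°] simple-harmonic, h=-9: θ=59.8° here. β=30.6, B=58.4. -9/2·(1 − cos(π·0.5240)) = -4.8386 → s = 23.1614
radial distance = base radius + s = 24 + 23.1614 = 47.1614

47.1614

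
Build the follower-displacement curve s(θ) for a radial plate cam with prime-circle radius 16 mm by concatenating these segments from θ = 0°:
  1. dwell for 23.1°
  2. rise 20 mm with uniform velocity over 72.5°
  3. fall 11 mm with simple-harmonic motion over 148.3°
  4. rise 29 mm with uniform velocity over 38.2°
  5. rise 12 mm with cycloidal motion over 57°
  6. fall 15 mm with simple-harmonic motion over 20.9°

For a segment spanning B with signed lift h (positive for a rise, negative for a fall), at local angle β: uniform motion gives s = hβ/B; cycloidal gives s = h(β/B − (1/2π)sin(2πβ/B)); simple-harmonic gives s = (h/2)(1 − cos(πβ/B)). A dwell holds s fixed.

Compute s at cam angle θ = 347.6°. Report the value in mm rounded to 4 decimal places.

seg 1 [0°–23.1°] dwell: s stays 0.0000
seg 2 [23.1°–95.6°] uniform, h=20: full span → s += 20 → s = 20.0000
seg 3 [95.6°–243.9°] simple-harmonic, h=-11: full span → s += -11 → s = 9.0000
seg 4 [243.9°–282.1°] uniform, h=29: full span → s += 29 → s = 38.0000
seg 5 [282.1°–339.1°] cycloidal, h=12: full span → s += 12 → s = 50.0000
seg 6 [339.1°–360°] simple-harmonic, h=-15: θ=347.6° here. β=8.5, B=20.9. -15/2·(1 − cos(π·0.4067)) = -5.3330 → s = 44.6670

44.6670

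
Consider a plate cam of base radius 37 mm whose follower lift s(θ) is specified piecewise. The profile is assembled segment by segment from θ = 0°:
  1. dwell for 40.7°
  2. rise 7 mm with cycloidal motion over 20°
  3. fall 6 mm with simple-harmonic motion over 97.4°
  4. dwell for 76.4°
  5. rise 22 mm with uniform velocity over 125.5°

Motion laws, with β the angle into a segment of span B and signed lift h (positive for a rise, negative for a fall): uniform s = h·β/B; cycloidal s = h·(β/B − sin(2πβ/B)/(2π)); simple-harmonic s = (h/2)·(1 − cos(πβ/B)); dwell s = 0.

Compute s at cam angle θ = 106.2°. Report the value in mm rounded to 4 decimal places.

seg 1 [0°–40.7°] dwell: s stays 0.0000
seg 2 [40.7°–60.7°] cycloidal, h=7: full span → s += 7 → s = 7.0000
seg 3 [60.7°–158.1°] simple-harmonic, h=-6: θ=106.2° here. β=45.5, B=97.4. -6/2·(1 − cos(π·0.4671)) = -2.6909 → s = 4.3091

4.3091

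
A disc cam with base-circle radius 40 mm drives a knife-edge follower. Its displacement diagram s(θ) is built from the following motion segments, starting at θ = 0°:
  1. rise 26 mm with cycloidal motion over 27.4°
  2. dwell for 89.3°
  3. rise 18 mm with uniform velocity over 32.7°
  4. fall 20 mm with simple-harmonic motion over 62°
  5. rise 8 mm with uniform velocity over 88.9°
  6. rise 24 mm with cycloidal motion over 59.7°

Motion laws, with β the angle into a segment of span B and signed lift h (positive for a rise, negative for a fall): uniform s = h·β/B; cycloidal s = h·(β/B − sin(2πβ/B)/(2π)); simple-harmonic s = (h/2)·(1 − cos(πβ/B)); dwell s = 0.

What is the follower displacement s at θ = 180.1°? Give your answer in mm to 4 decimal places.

seg 1 [0°–27.4°] cycloidal, h=26: full span → s += 26 → s = 26.0000
seg 2 [27.4°–116.7°] dwell: s stays 26.0000
seg 3 [116.7°–149.4°] uniform, h=18: full span → s += 18 → s = 44.0000
seg 4 [149.4°–211.4°] simple-harmonic, h=-20: θ=180.1° here. β=30.7, B=62. -20/2·(1 − cos(π·0.4952)) = -9.8480 → s = 34.1520

34.1520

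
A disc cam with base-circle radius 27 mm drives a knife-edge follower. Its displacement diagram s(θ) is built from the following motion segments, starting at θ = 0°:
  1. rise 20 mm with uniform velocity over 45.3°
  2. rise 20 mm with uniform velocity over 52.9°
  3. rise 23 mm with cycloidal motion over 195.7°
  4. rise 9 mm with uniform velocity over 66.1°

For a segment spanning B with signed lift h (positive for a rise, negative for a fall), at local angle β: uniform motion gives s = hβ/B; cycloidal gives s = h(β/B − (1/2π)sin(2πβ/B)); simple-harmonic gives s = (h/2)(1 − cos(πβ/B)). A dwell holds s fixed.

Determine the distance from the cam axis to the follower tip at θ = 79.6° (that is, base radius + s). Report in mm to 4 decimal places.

seg 1 [0°–45.3°] uniform, h=20: full span → s += 20 → s = 20.0000
seg 2 [45.3°–98.2°] uniform, h=20: θ=79.6° here. β=34.3, B=52.9. 20·34.3/52.9 = 12.9679 → s = 32.9679
radial distance = base radius + s = 27 + 32.9679 = 59.9679

59.9679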